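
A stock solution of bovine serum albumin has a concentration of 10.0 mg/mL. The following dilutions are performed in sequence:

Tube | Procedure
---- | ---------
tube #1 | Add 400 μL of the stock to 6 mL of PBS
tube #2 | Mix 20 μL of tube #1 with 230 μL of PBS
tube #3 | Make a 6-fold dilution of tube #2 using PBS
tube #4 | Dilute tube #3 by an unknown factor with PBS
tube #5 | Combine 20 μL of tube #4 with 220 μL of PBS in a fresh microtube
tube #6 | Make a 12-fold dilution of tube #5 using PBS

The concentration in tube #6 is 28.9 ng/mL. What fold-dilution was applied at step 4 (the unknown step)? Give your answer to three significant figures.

2.00-fold

Step 1: 400 μL + 6 mL = 6400 μL total → factor 6400/400 = 16
Step 2: 20 μL + 230 μL = 250 μL total → factor 250/20 = 12.5
Step 3: 6-fold → factor 6
Step 4: unknown factor x
Step 5: 20 μL + 220 μL = 240 μL total → factor 240/20 = 12
Step 6: 12-fold → factor 12
Product of known-step factors = 1.728 × 10^5
Overall factor = 10.0 mg/mL / (28.9 ng/mL) = 3.4602 × 10^5
x = 3.4602 × 10^5 / 1.728 × 10^5 = 2.00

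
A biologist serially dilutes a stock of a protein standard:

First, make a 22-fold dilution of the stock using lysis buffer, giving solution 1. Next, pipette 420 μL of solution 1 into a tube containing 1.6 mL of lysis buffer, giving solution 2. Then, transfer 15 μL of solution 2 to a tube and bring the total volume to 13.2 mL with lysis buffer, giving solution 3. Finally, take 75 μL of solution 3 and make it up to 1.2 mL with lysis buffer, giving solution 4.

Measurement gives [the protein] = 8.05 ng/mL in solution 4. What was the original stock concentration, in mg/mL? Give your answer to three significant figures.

12.0 mg/mL

Step 1: 22-fold → factor 22
Step 2: 420 μL + 1.6 mL = 2020 μL total → factor 2020/420 = 4.8095
Step 3: 15 μL brought to 13.2 mL → factor 13200/15 = 880
Step 4: 75 μL brought to 1.2 mL → factor 1200/75 = 16
Overall dilution factor = 22 × 4.8095 × 880 × 16 = 1.4898 × 10^6
Stock = 8.05 ng/mL × 1.4898 × 10^6 = 1.199 × 10^7 ng/mL = 12.0 mg/mL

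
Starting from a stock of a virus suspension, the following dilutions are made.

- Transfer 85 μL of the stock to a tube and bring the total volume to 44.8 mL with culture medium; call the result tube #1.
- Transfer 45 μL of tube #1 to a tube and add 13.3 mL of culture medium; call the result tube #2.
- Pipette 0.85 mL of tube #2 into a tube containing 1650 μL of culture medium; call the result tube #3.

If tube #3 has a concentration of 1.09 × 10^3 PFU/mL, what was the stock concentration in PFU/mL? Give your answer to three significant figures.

5.01 × 10^8 PFU/mL

Step 1: 85 μL brought to 44.8 mL → factor 44800/85 = 527.06
Step 2: 45 μL + 13.3 mL = 13345 μL total → factor 13345/45 = 296.56
Step 3: 0.85 mL + 1650 μL = 2.5 mL total → factor 2.5/0.85 = 2.9412
Overall dilution factor = 527.06 × 296.56 × 2.9412 = 4.5971 × 10^5
Stock = 1.09 × 10^3 PFU/mL × 4.5971 × 10^5 = 5.01 × 10^8 PFU/mL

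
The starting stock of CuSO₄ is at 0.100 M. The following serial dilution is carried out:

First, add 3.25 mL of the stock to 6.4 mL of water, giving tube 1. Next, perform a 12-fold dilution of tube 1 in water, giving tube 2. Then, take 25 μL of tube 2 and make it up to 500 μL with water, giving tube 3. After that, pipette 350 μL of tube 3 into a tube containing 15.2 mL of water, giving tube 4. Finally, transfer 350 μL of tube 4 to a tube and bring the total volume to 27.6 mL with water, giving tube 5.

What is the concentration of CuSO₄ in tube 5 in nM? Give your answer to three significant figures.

40.1 nM

Step 1: 3.25 mL + 6.4 mL = 9.65 mL total → factor 9.65/3.25 = 2.9692
Step 2: 12-fold → factor 12
Step 3: 25 μL brought to 500 μL → factor 500/25 = 20
Step 4: 350 μL + 15.2 mL = 15550 μL total → factor 15550/350 = 44.429
Step 5: 350 μL brought to 27.6 mL → factor 27600/350 = 78.857
Overall dilution factor = 2.9692 × 12 × 20 × 44.429 × 78.857 = 2.4967 × 10^6
Final = 0.100 M / 2.4967 × 10^6 = 4.005 × 10^-8 M = 40.1 nM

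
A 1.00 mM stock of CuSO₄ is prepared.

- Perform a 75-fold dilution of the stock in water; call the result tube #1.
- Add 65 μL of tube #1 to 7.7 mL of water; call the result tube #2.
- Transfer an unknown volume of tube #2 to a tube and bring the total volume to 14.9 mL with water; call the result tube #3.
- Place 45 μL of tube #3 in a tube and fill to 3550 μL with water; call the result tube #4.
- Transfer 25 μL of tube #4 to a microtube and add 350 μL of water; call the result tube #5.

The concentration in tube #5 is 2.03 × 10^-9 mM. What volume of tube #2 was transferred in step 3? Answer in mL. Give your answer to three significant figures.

0.321 mL

Step 1: 75-fold → factor 75
Step 2: 65 μL + 7.7 mL = 7765 μL total → factor 7765/65 = 119.46
Step 3: v brought to 14.9 mL → factor = 14.9 mL/v
Step 4: 45 μL brought to 3550 μL → factor 3550/45 = 78.889
Step 5: 25 μL + 350 μL = 375 μL total → factor 375/25 = 15
Product of known-step factors = 1.0602 × 10^7
Overall factor = 1.00 mM / (2.03 × 10^-9 mM) = 4.9261 × 10^8
Step-3 factor = 4.9261 × 10^8 / 1.0602 × 10^7 = 46.463
v = 14.9 mL / 46.463 = 0.321 mL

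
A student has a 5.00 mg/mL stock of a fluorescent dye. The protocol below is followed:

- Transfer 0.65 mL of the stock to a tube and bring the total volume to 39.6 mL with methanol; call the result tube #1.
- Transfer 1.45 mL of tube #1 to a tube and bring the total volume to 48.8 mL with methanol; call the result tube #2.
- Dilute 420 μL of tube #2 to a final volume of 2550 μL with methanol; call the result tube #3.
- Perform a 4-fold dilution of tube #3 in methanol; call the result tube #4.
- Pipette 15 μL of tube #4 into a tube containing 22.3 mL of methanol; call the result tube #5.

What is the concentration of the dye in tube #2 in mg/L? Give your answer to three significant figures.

2.44 mg/L

Step 1: 0.65 mL brought to 39.6 mL → factor 39.6/0.65 = 60.923
Step 2: 1.45 mL brought to 48.8 mL → factor 48.8/1.45 = 33.655
Dilution factor through tube #2 = 60.923 × 33.655 = 2050.4
[tube #2] = 5.00 mg/mL / 2050.4 = 0.002439 mg/mL = 2.44 mg/L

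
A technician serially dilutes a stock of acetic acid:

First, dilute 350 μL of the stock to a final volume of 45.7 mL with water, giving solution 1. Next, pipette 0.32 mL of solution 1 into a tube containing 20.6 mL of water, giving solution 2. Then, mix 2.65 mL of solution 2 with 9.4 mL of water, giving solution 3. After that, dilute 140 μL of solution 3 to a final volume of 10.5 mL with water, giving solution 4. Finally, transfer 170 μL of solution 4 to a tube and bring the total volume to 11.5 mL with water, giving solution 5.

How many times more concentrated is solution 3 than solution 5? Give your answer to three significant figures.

Step 1: 350 μL brought to 45.7 mL → factor 45700/350 = 130.57
Step 2: 0.32 mL + 20.6 mL = 20.92 mL total → factor 20.92/0.32 = 65.375
Step 3: 2.65 mL + 9.4 mL = 12.05 mL total → factor 12.05/2.65 = 4.5472
Step 4: 140 μL brought to 10.5 mL → factor 10500/140 = 75
Step 5: 170 μL brought to 11.5 mL → factor 11500/170 = 67.647
Dilution factor to solution 3 = 38815; to solution 5 = 1.9693 × 10^8
[solution 3]/[solution 5] = (factor to solution 5)/(factor to solution 3) = 1.9693 × 10^8/38815 = 5.07 × 10^3

5.07 × 10^3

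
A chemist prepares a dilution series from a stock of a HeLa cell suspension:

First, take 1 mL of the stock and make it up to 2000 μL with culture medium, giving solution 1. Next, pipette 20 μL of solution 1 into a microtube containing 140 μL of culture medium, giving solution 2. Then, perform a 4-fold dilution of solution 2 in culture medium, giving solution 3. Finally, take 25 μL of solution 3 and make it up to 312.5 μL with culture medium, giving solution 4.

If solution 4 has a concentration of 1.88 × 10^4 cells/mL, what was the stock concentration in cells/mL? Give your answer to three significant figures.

Step 1: 1 mL brought to 2000 μL → factor 2/1 = 2
Step 2: 20 μL + 140 μL = 160 μL total → factor 160/20 = 8
Step 3: 4-fold → factor 4
Step 4: 25 μL brought to 312.5 μL → factor 312.5/25 = 12.5
Overall dilution factor = 2 × 8 × 4 × 12.5 = 800
Stock = 1.88 × 10^4 cells/mL × 800 = 1.50 × 10^7 cells/mL

1.50 × 10^7 cells/mL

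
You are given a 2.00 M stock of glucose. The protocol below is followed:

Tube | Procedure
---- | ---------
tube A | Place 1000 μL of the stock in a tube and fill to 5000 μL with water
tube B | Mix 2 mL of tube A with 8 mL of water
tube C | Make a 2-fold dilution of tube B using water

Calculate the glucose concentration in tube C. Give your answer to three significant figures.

Step 1: 1000 μL brought to 5000 μL → factor 5000/1000 = 5
Step 2: 2 mL + 8 mL = 10 mL total → factor 10/2 = 5
Step 3: 2-fold → factor 2
Dilution factor through tube C = 5 × 5 × 2 = 50
[tube C] = 2.00 M / 50 = 0.0400 M

0.0400 M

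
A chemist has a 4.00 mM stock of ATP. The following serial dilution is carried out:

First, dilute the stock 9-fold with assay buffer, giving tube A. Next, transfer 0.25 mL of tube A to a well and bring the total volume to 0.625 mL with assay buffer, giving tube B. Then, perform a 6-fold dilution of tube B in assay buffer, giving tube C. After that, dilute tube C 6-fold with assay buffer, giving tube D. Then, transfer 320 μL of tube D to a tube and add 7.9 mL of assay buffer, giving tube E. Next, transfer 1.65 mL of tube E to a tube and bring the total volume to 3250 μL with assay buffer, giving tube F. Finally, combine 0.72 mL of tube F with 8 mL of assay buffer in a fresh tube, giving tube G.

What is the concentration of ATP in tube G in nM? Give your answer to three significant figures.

Step 1: 9-fold → factor 9
Step 2: 0.25 mL brought to 0.625 mL → factor 0.625/0.25 = 2.5
Step 3: 6-fold → factor 6
Step 4: 6-fold → factor 6
Step 5: 320 μL + 7.9 mL = 8220 μL total → factor 8220/320 = 25.688
Step 6: 1.65 mL brought to 3250 μL → factor 3.25/1.65 = 1.9697
Step 7: 0.72 mL + 8 mL = 8.72 mL total → factor 8.72/0.72 = 12.111
Overall dilution factor = 9 × 2.5 × 6 × 6 × 25.688 × 1.9697 × 12.111 = 4.9635 × 10^5
Final = 4.00 mM / 4.9635 × 10^5 = 8.059 × 10^-6 mM = 8.06 nM

8.06 nM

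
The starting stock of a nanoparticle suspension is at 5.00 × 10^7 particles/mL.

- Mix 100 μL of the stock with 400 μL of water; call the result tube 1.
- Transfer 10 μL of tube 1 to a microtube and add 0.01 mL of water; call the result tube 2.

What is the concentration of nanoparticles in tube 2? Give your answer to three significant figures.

Step 1: 100 μL + 400 μL = 500 μL total → factor 500/100 = 5
Step 2: 10 μL + 0.01 mL = 20 μL total → factor 20/10 = 2
Overall dilution factor = 5 × 2 = 10
Final = 5.00 × 10^7 particles/mL / 10 = 5.00 × 10^6 particles/mL

5.00 × 10^6 particles/mL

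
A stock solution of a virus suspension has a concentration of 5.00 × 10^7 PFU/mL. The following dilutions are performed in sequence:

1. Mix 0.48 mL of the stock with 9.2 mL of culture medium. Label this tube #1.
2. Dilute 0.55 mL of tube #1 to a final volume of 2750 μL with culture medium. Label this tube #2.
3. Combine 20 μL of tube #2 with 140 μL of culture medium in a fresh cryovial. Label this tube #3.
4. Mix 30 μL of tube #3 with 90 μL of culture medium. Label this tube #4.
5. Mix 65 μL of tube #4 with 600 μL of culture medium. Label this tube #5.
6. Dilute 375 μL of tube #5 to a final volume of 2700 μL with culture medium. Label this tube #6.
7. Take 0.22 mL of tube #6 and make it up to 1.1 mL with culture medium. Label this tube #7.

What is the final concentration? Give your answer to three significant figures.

42.1 PFU/mL

Step 1: 0.48 mL + 9.2 mL = 9.68 mL total → factor 9.68/0.48 = 20.167
Step 2: 0.55 mL brought to 2750 μL → factor 2.75/0.55 = 5
Step 3: 20 μL + 140 μL = 160 μL total → factor 160/20 = 8
Step 4: 30 μL + 90 μL = 120 μL total → factor 120/30 = 4
Step 5: 65 μL + 600 μL = 665 μL total → factor 665/65 = 10.231
Step 6: 375 μL brought to 2700 μL → factor 2700/375 = 7.2
Step 7: 0.22 mL brought to 1.1 mL → factor 1.1/0.22 = 5
Overall dilution factor = 20.167 × 5 × 8 × 4 × 10.231 × 7.2 × 5 = 1.1884 × 10^6
Final = 5.00 × 10^7 PFU/mL / 1.1884 × 10^6 = 42.1 PFU/mL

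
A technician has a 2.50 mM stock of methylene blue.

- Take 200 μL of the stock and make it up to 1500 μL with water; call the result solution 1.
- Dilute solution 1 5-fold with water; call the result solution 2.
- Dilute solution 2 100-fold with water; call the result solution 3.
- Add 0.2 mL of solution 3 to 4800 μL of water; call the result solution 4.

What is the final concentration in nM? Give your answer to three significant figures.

Step 1: 200 μL brought to 1500 μL → factor 1500/200 = 7.5
Step 2: 5-fold → factor 5
Step 3: 100-fold → factor 100
Step 4: 0.2 mL + 4800 μL = 5 mL total → factor 5/0.2 = 25
Overall dilution factor = 7.5 × 5 × 100 × 25 = 93750
Final = 2.50 mM / 93750 = 2.667 × 10^-5 mM = 26.7 nM

26.7 nM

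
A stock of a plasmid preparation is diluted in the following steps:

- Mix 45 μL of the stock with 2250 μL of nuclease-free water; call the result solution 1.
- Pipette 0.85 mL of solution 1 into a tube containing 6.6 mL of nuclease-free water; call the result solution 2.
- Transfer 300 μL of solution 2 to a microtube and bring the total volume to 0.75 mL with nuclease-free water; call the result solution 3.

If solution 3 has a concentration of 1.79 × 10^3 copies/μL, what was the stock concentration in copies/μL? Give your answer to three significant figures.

2.00 × 10^6 copies/μL

Step 1: 45 μL + 2250 μL = 2295 μL total → factor 2295/45 = 51
Step 2: 0.85 mL + 6.6 mL = 7.45 mL total → factor 7.45/0.85 = 8.7647
Step 3: 300 μL brought to 0.75 mL → factor 750/300 = 2.5
Overall dilution factor = 51 × 8.7647 × 2.5 = 1117.5
Stock = 1.79 × 10^3 copies/μL × 1117.5 = 2.00 × 10^6 copies/μL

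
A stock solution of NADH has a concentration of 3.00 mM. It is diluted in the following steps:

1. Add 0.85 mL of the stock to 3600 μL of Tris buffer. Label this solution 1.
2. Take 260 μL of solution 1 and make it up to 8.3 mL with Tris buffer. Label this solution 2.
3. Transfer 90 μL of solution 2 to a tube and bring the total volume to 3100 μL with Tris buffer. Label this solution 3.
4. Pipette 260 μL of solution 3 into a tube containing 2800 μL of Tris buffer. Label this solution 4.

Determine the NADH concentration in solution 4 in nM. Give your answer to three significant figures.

Step 1: 0.85 mL + 3600 μL = 4.45 mL total → factor 4.45/0.85 = 5.2353
Step 2: 260 μL brought to 8.3 mL → factor 8300/260 = 31.923
Step 3: 90 μL brought to 3100 μL → factor 3100/90 = 34.444
Step 4: 260 μL + 2800 μL = 3060 μL total → factor 3060/260 = 11.769
Overall dilution factor = 5.2353 × 31.923 × 34.444 × 11.769 = 67751
Final = 3.00 mM / 67751 = 4.428 × 10^-5 mM = 44.3 nM

44.3 nM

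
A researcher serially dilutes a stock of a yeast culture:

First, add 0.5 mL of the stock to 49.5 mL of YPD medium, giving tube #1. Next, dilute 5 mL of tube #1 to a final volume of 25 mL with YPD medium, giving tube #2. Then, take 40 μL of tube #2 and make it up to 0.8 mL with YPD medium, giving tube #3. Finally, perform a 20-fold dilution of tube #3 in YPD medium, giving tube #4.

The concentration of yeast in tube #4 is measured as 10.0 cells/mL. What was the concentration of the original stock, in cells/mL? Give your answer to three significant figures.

Step 1: 0.5 mL + 49.5 mL = 50 mL total → factor 50/0.5 = 100
Step 2: 5 mL brought to 25 mL → factor 25/5 = 5
Step 3: 40 μL brought to 0.8 mL → factor 800/40 = 20
Step 4: 20-fold → factor 20
Overall dilution factor = 100 × 5 × 20 × 20 = 2 × 10^5
Stock = 10.0 cells/mL × 2 × 10^5 = 2.00 × 10^6 cells/mL

2.00 × 10^6 cells/mL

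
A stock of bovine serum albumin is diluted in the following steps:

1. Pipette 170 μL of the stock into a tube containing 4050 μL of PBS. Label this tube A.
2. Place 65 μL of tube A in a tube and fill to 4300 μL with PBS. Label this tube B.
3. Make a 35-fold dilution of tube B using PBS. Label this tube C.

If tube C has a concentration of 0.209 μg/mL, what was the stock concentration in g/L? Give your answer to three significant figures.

12.0 g/L

Step 1: 170 μL + 4050 μL = 4220 μL total → factor 4220/170 = 24.824
Step 2: 65 μL brought to 4300 μL → factor 4300/65 = 66.154
Step 3: 35-fold → factor 35
Overall dilution factor = 24.824 × 66.154 × 35 = 57476
Stock = 0.209 μg/mL × 57476 = 1.201 × 10^4 μg/mL = 12.0 g/L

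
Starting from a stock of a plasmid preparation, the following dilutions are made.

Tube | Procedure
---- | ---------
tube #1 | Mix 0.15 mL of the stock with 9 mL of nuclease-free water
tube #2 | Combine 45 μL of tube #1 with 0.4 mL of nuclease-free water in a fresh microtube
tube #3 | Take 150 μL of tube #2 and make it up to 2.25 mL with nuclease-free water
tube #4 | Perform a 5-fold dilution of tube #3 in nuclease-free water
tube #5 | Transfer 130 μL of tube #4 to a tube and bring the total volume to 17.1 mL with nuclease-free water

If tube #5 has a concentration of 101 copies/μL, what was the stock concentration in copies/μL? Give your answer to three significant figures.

Step 1: 0.15 mL + 9 mL = 9.15 mL total → factor 9.15/0.15 = 61
Step 2: 45 μL + 0.4 mL = 445 μL total → factor 445/45 = 9.8889
Step 3: 150 μL brought to 2.25 mL → factor 2250/150 = 15
Step 4: 5-fold → factor 5
Step 5: 130 μL brought to 17.1 mL → factor 17100/130 = 131.54
Overall dilution factor = 61 × 9.8889 × 15 × 5 × 131.54 = 5.951 × 10^6
Stock = 101 copies/μL × 5.951 × 10^6 = 6.01 × 10^8 copies/μL

6.01 × 10^8 copies/μL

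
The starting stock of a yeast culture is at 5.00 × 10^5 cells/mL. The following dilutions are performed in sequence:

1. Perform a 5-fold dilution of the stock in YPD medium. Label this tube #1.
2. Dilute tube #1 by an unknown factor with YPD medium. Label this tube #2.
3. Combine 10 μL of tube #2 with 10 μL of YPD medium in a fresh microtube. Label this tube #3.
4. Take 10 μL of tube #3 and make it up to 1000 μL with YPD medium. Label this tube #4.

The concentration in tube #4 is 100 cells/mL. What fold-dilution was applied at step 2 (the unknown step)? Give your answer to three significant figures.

Step 1: 5-fold → factor 5
Step 2: unknown factor x
Step 3: 10 μL + 10 μL = 20 μL total → factor 20/10 = 2
Step 4: 10 μL brought to 1000 μL → factor 1000/10 = 100
Product of known-step factors = 1000
Overall factor = 5.00 × 10^5 cells/mL / (100 cells/mL) = 5000
x = 5000 / 1000 = 5.00

5.00-fold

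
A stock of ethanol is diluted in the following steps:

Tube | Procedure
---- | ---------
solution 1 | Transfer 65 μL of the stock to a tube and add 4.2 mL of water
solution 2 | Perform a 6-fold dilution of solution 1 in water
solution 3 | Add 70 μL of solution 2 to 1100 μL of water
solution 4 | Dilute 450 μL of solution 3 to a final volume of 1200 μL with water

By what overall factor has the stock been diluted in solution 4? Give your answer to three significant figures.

Step 1: 65 μL + 4.2 mL = 4265 μL total → factor 4265/65 = 65.615
Step 2: 6-fold → factor 6
Step 3: 70 μL + 1100 μL = 1170 μL total → factor 1170/70 = 16.714
Step 4: 450 μL brought to 1200 μL → factor 1200/450 = 2.6667
Overall dilution factor = 65.615 × 6 × 16.714 × 2.6667 = 17547

1.75 × 10^4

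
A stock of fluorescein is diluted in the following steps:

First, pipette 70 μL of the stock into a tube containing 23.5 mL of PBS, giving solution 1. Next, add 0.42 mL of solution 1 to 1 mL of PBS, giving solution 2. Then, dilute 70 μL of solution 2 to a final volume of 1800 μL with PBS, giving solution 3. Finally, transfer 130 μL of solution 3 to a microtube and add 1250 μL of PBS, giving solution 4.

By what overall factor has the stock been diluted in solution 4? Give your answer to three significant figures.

Step 1: 70 μL + 23.5 mL = 23570 μL total → factor 23570/70 = 336.71
Step 2: 0.42 mL + 1 mL = 1.42 mL total → factor 1.42/0.42 = 3.381
Step 3: 70 μL brought to 1800 μL → factor 1800/70 = 25.714
Step 4: 130 μL + 1250 μL = 1380 μL total → factor 1380/130 = 10.615
Overall dilution factor = 336.71 × 3.381 × 25.714 × 10.615 = 3.1075 × 10^5

3.11 × 10^5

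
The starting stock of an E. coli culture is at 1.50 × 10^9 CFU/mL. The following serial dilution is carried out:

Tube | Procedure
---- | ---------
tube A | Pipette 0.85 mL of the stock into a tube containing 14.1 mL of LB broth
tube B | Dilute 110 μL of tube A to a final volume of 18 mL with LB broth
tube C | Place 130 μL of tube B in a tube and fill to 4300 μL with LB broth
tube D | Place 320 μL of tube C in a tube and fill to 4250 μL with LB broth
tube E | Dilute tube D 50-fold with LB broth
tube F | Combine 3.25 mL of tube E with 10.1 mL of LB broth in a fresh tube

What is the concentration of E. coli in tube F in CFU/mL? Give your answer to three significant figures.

5.78 CFU/mL

Step 1: 0.85 mL + 14.1 mL = 14.95 mL total → factor 14.95/0.85 = 17.588
Step 2: 110 μL brought to 18 mL → factor 18000/110 = 163.64
Step 3: 130 μL brought to 4300 μL → factor 4300/130 = 33.077
Step 4: 320 μL brought to 4250 μL → factor 4250/320 = 13.281
Step 5: 50-fold → factor 50
Step 6: 3.25 mL + 10.1 mL = 13.35 mL total → factor 13.35/3.25 = 4.1077
Overall dilution factor = 17.588 × 163.64 × 33.077 × 13.281 × 50 × 4.1077 = 2.5968 × 10^8
Final = 1.50 × 10^9 CFU/mL / 2.5968 × 10^8 = 5.78 CFU/mL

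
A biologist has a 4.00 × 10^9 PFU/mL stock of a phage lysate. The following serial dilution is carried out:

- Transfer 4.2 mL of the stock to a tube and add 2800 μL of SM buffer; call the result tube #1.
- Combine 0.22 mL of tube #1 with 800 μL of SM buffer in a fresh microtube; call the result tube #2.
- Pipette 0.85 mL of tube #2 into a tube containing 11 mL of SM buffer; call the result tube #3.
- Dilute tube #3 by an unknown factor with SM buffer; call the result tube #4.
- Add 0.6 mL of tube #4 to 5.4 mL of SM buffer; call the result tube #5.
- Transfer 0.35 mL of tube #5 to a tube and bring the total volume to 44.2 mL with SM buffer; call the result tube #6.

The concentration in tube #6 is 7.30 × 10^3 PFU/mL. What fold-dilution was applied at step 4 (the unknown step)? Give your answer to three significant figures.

Step 1: 4.2 mL + 2800 μL = 7 mL total → factor 7/4.2 = 1.6667
Step 2: 0.22 mL + 800 μL = 1.02 mL total → factor 1.02/0.22 = 4.6364
Step 3: 0.85 mL + 11 mL = 11.85 mL total → factor 11.85/0.85 = 13.941
Step 4: unknown factor x
Step 5: 0.6 mL + 5.4 mL = 6 mL total → factor 6/0.6 = 10
Step 6: 0.35 mL brought to 44.2 mL → factor 44.2/0.35 = 126.29
Product of known-step factors = 1.3604 × 10^5
Overall factor = 4.00 × 10^9 PFU/mL / (7.30 × 10^3 PFU/mL) = 5.4795 × 10^5
x = 5.4795 × 10^5 / 1.3604 × 10^5 = 4.03

4.03-fold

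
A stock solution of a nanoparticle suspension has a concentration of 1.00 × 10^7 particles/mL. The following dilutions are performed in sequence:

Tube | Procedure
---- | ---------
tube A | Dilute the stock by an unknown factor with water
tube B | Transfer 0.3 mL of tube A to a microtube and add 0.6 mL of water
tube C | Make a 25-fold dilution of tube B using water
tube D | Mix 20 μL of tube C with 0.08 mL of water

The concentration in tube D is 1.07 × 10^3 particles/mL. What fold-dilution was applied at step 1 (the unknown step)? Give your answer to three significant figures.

24.9-fold

Step 1: unknown factor x
Step 2: 0.3 mL + 0.6 mL = 0.9 mL total → factor 0.9/0.3 = 3
Step 3: 25-fold → factor 25
Step 4: 20 μL + 0.08 mL = 100 μL total → factor 100/20 = 5
Product of known-step factors = 375
Overall factor = 1.00 × 10^7 particles/mL / (1.07 × 10^3 particles/mL) = 9345.8
x = 9345.8 / 375 = 24.9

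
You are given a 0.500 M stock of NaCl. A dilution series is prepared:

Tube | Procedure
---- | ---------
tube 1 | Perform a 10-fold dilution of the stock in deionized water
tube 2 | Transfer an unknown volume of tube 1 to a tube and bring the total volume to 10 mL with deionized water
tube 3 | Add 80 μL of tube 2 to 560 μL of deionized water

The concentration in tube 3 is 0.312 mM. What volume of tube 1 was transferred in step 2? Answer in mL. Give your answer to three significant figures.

0.499 mL

Step 1: 10-fold → factor 10
Step 2: v brought to 10 mL → factor = 10 mL/v
Step 3: 80 μL + 560 μL = 640 μL total → factor 640/80 = 8
Product of known-step factors = 80
Overall factor = 0.500 M / (0.312 mM) = 1602.6
Step-2 factor = 1602.6 / 80 = 20.032
v = 10 mL / 20.032 = 0.499 mL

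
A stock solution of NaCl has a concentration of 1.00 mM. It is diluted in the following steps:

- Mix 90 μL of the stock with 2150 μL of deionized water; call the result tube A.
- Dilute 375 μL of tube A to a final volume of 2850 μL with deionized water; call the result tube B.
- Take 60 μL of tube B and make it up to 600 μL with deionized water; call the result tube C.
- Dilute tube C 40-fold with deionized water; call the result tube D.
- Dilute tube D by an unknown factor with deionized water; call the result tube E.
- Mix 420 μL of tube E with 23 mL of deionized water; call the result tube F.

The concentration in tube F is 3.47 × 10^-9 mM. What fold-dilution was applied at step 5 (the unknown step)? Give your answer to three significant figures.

Step 1: 90 μL + 2150 μL = 2240 μL total → factor 2240/90 = 24.889
Step 2: 375 μL brought to 2850 μL → factor 2850/375 = 7.6
Step 3: 60 μL brought to 600 μL → factor 600/60 = 10
Step 4: 40-fold → factor 40
Step 5: unknown factor x
Step 6: 420 μL + 23 mL = 23420 μL total → factor 23420/420 = 55.762
Product of known-step factors = 4.2191 × 10^6
Overall factor = 1.00 mM / (3.47 × 10^-9 mM) = 2.8818 × 10^8
x = 2.8818 × 10^8 / 4.2191 × 10^6 = 68.3

68.3-fold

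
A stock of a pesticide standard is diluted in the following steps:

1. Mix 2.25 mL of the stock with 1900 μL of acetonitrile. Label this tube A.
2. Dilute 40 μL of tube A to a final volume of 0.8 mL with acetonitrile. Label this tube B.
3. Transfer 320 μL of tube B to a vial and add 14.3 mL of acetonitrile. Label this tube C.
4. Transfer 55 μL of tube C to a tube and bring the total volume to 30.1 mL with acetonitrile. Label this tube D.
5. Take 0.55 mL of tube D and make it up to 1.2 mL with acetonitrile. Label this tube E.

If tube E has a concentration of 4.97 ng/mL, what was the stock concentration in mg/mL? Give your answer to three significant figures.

Step 1: 2.25 mL + 1900 μL = 4.15 mL total → factor 4.15/2.25 = 1.8444
Step 2: 40 μL brought to 0.8 mL → factor 800/40 = 20
Step 3: 320 μL + 14.3 mL = 14620 μL total → factor 14620/320 = 45.688
Step 4: 55 μL brought to 30.1 mL → factor 30100/55 = 547.27
Step 5: 0.55 mL brought to 1.2 mL → factor 1.2/0.55 = 2.1818
Overall dilution factor = 1.8444 × 20 × 45.688 × 547.27 × 2.1818 = 2.0124 × 10^6
Stock = 4.97 ng/mL × 2.0124 × 10^6 = 1.000 × 10^7 ng/mL = 10.0 mg/mL

10.0 mg/mL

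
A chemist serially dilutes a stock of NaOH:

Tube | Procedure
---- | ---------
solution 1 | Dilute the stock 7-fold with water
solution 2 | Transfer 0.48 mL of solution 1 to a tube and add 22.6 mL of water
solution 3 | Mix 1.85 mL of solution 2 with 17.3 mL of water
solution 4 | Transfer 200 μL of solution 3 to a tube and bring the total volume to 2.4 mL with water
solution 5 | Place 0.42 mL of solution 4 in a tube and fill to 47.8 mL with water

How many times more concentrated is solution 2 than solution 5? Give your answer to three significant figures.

1.41 × 10^4

Step 1: 7-fold → factor 7
Step 2: 0.48 mL + 22.6 mL = 23.08 mL total → factor 23.08/0.48 = 48.083
Step 3: 1.85 mL + 17.3 mL = 19.15 mL total → factor 19.15/1.85 = 10.351
Step 4: 200 μL brought to 2.4 mL → factor 2400/200 = 12
Step 5: 0.42 mL brought to 47.8 mL → factor 47.8/0.42 = 113.81
Dilution factor to solution 2 = 336.58; to solution 5 = 4.7583 × 10^6
[solution 2]/[solution 5] = (factor to solution 5)/(factor to solution 2) = 4.7583 × 10^6/336.58 = 1.41 × 10^4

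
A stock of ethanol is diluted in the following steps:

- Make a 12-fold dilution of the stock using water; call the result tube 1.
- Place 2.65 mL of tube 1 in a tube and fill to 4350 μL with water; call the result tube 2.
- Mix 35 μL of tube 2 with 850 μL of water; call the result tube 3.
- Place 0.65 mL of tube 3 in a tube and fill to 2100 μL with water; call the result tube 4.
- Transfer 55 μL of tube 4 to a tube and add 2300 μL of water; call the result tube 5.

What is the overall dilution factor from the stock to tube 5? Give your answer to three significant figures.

Step 1: 12-fold → factor 12
Step 2: 2.65 mL brought to 4350 μL → factor 4.35/2.65 = 1.6415
Step 3: 35 μL + 850 μL = 885 μL total → factor 885/35 = 25.286
Step 4: 0.65 mL brought to 2100 μL → factor 2.1/0.65 = 3.2308
Step 5: 55 μL + 2300 μL = 2355 μL total → factor 2355/55 = 42.818
Overall dilution factor = 12 × 1.6415 × 25.286 × 3.2308 × 42.818 = 68902

6.89 × 10^4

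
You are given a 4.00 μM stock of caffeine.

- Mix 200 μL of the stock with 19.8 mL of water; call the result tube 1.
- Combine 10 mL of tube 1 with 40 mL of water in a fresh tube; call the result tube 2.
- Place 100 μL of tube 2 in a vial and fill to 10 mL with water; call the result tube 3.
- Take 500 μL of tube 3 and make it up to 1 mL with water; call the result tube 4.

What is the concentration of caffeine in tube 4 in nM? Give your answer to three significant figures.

Step 1: 200 μL + 19.8 mL = 20000 μL total → factor 20000/200 = 100
Step 2: 10 mL + 40 mL = 50 mL total → factor 50/10 = 5
Step 3: 100 μL brought to 10 mL → factor 10000/100 = 100
Step 4: 500 μL brought to 1 mL → factor 1000/500 = 2
Overall dilution factor = 100 × 5 × 100 × 2 = 1 × 10^5
Final = 4.00 μM / 1 × 10^5 = 4.000 × 10^-5 μM = 0.0400 nM

0.0400 nM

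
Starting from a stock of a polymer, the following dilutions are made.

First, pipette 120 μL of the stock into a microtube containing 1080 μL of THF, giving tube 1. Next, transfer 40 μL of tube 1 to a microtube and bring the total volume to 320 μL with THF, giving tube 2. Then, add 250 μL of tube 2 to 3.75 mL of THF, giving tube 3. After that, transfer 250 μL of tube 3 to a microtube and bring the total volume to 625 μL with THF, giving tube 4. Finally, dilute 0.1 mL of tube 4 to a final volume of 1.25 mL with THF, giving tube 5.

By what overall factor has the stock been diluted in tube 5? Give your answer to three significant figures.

4.00 × 10^4

Step 1: 120 μL + 1080 μL = 1200 μL total → factor 1200/120 = 10
Step 2: 40 μL brought to 320 μL → factor 320/40 = 8
Step 3: 250 μL + 3.75 mL = 4000 μL total → factor 4000/250 = 16
Step 4: 250 μL brought to 625 μL → factor 625/250 = 2.5
Step 5: 0.1 mL brought to 1.25 mL → factor 1.25/0.1 = 12.5
Overall dilution factor = 10 × 8 × 16 × 2.5 × 12.5 = 40000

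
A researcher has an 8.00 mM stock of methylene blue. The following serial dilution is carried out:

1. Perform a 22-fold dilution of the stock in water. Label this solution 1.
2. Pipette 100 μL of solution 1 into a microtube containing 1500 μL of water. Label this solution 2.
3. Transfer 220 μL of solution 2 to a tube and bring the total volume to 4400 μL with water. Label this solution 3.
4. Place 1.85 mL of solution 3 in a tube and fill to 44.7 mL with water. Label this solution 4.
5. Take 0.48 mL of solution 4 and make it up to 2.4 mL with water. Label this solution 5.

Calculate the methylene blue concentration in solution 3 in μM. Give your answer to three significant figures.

1.14 μM

Step 1: 22-fold → factor 22
Step 2: 100 μL + 1500 μL = 1600 μL total → factor 1600/100 = 16
Step 3: 220 μL brought to 4400 μL → factor 4400/220 = 20
Dilution factor through solution 3 = 22 × 16 × 20 = 7040
[solution 3] = 8.00 mM / 7040 = 0.001136 mM = 1.14 μM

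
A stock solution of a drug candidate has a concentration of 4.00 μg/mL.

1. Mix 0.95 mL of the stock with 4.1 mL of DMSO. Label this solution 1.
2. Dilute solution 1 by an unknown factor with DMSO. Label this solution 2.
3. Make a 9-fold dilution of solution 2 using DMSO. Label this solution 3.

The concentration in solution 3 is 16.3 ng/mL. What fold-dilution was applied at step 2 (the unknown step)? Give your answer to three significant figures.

5.13-fold

Step 1: 0.95 mL + 4.1 mL = 5.05 mL total → factor 5.05/0.95 = 5.3158
Step 2: unknown factor x
Step 3: 9-fold → factor 9
Product of known-step factors = 47.842
Overall factor = 4.00 μg/mL / (16.3 ng/mL) = 245.4
x = 245.4 / 47.842 = 5.13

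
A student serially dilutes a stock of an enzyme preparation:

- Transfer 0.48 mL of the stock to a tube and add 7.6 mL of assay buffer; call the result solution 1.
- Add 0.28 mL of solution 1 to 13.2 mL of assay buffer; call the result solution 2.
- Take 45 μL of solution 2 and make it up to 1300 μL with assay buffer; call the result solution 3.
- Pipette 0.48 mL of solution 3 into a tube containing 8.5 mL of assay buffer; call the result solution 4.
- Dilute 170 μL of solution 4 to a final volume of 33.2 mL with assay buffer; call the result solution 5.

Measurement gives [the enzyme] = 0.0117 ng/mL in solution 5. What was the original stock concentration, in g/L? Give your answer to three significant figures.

1.00 g/L

Step 1: 0.48 mL + 7.6 mL = 8.08 mL total → factor 8.08/0.48 = 16.833
Step 2: 0.28 mL + 13.2 mL = 13.48 mL total → factor 13.48/0.28 = 48.143
Step 3: 45 μL brought to 1300 μL → factor 1300/45 = 28.889
Step 4: 0.48 mL + 8.5 mL = 8.98 mL total → factor 8.98/0.48 = 18.708
Step 5: 170 μL brought to 33.2 mL → factor 33200/170 = 195.29
Overall dilution factor = 16.833 × 48.143 × 28.889 × 18.708 × 195.29 = 8.5538 × 10^7
Stock = 0.0117 ng/mL × 8.5538 × 10^7 = 1.001 × 10^6 ng/mL = 1.00 g/L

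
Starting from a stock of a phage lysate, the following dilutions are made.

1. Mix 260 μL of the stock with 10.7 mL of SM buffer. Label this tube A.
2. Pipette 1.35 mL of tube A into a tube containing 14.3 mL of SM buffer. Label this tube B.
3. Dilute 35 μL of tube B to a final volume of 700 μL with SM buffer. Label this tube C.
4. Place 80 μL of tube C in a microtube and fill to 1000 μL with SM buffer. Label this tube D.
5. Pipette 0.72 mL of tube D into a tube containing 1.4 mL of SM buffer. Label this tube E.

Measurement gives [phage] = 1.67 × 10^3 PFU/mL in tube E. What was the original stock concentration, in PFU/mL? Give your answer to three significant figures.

6.01 × 10^8 PFU/mL

Step 1: 260 μL + 10.7 mL = 10960 μL total → factor 10960/260 = 42.154
Step 2: 1.35 mL + 14.3 mL = 15.65 mL total → factor 15.65/1.35 = 11.593
Step 3: 35 μL brought to 700 μL → factor 700/35 = 20
Step 4: 80 μL brought to 1000 μL → factor 1000/80 = 12.5
Step 5: 0.72 mL + 1.4 mL = 2.12 mL total → factor 2.12/0.72 = 2.9444
Overall dilution factor = 42.154 × 11.593 × 20 × 12.5 × 2.9444 = 3.5972 × 10^5
Stock = 1.67 × 10^3 PFU/mL × 3.5972 × 10^5 = 6.01 × 10^8 PFU/mL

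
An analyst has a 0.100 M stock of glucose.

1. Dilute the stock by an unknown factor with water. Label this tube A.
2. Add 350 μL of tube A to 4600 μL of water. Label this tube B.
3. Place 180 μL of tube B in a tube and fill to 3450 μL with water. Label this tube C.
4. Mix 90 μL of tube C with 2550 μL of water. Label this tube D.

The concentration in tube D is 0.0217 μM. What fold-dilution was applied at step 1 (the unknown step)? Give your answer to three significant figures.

580-fold

Step 1: unknown factor x
Step 2: 350 μL + 4600 μL = 4950 μL total → factor 4950/350 = 14.143
Step 3: 180 μL brought to 3450 μL → factor 3450/180 = 19.167
Step 4: 90 μL + 2550 μL = 2640 μL total → factor 2640/90 = 29.333
Product of known-step factors = 7951.4
Overall factor = 0.100 M / (0.0217 μM) = 4.6083 × 10^6
x = 4.6083 × 10^6 / 7951.4 = 580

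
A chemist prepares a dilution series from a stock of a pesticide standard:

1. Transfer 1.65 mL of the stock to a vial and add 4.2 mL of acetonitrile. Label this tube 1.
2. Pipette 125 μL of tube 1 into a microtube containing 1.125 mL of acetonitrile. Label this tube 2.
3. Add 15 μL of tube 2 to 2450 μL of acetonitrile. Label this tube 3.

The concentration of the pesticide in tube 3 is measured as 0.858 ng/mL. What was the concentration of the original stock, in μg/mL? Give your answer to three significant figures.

5.00 μg/mL

Step 1: 1.65 mL + 4.2 mL = 5.85 mL total → factor 5.85/1.65 = 3.5455
Step 2: 125 μL + 1.125 mL = 1250 μL total → factor 1250/125 = 10
Step 3: 15 μL + 2450 μL = 2465 μL total → factor 2465/15 = 164.33
Overall dilution factor = 3.5455 × 10 × 164.33 = 5826.4
Stock = 0.858 ng/mL × 5826.4 = 4999 ng/mL = 5.00 μg/mL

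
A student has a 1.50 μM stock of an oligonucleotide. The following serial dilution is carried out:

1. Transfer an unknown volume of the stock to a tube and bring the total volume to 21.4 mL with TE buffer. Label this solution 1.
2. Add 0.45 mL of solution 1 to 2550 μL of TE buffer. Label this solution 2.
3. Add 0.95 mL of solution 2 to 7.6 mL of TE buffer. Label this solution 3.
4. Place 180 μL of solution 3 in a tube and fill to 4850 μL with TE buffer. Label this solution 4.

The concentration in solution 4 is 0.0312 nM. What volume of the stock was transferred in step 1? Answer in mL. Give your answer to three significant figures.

Step 1: v brought to 21.4 mL → factor = 21.4 mL/v
Step 2: 0.45 mL + 2550 μL = 3 mL total → factor 3/0.45 = 6.6667
Step 3: 0.95 mL + 7.6 mL = 8.55 mL total → factor 8.55/0.95 = 9
Step 4: 180 μL brought to 4850 μL → factor 4850/180 = 26.944
Product of known-step factors = 1616.7
Overall factor = 1.50 μM / (0.0312 nM) = 48077
Step-1 factor = 48077 / 1616.7 = 29.738
v = 21.4 mL / 29.738 = 0.720 mL

0.720 mL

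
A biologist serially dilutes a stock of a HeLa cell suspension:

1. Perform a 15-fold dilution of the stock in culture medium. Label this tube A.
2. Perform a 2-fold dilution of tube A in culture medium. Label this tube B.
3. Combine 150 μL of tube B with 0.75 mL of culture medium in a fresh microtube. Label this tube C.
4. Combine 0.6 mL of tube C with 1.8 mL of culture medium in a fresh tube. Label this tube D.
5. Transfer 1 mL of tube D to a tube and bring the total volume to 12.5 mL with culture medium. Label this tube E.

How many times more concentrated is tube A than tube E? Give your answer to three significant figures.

600

Step 1: 15-fold → factor 15
Step 2: 2-fold → factor 2
Step 3: 150 μL + 0.75 mL = 900 μL total → factor 900/150 = 6
Step 4: 0.6 mL + 1.8 mL = 2.4 mL total → factor 2.4/0.6 = 4
Step 5: 1 mL brought to 12.5 mL → factor 12.5/1 = 12.5
Dilution factor to tube A = 15; to tube E = 9000
[tube A]/[tube E] = (factor to tube E)/(factor to tube A) = 9000/15 = 600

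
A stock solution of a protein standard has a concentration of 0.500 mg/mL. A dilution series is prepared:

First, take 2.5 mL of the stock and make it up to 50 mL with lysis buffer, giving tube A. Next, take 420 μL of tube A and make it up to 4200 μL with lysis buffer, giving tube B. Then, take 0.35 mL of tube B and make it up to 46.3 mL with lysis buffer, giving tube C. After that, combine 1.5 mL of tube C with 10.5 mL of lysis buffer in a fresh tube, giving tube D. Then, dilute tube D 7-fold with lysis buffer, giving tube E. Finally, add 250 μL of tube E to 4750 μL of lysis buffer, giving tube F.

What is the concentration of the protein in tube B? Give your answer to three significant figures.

Step 1: 2.5 mL brought to 50 mL → factor 50/2.5 = 20
Step 2: 420 μL brought to 4200 μL → factor 4200/420 = 10
Dilution factor through tube B = 20 × 10 = 200
[tube B] = 0.500 mg/mL / 200 = 0.00250 mg/mL

0.00250 mg/mL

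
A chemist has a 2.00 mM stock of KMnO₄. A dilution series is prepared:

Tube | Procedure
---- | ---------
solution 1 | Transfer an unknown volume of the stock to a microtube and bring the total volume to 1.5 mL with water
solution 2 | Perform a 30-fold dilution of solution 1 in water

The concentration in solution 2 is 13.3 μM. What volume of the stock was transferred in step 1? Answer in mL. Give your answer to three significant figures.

0.299 mL

Step 1: v brought to 1.5 mL → factor = 1.5 mL/v
Step 2: 30-fold → factor 30
Product of known-step factors = 30
Overall factor = 2.00 mM / (13.3 μM) = 150.38
Step-1 factor = 150.38 / 30 = 5.0125
v = 1.5 mL / 5.0125 = 0.299 mL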